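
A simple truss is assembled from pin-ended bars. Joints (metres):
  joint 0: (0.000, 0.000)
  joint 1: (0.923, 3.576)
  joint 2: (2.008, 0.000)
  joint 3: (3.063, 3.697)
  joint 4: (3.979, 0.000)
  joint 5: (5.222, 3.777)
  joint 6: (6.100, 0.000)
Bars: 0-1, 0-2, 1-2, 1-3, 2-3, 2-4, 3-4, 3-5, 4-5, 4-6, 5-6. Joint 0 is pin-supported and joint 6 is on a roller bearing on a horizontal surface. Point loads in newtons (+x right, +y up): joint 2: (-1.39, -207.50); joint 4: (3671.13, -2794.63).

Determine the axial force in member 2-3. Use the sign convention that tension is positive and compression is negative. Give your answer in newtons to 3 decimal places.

N=7 nodes, M=11 members, R=3 reactions → 2N=14, M+R=14
member 0 (0-1): L=3.6932, (cx,cy)=(0.2499,0.9683)
member 1 (0-2): L=2.0080, (cx,cy)=(1.0000,0.0000)
member 2 (1-2): L=3.7370, (cx,cy)=(0.2903,-0.9569)
member 3 (1-3): L=2.1434, (cx,cy)=(0.9984,0.0565)
member 4 (2-3): L=3.8446, (cx,cy)=(0.2744,0.9616)
member 5 (2-4): L=1.9710, (cx,cy)=(1.0000,0.0000)
member 6 (3-4): L=3.8088, (cx,cy)=(0.2405,-0.9707)
member 7 (3-5): L=2.1605, (cx,cy)=(0.9993,0.0370)
member 8 (4-5): L=3.9763, (cx,cy)=(0.3126,0.9499)
member 9 (4-6): L=2.1210, (cx,cy)=(1.0000,0.0000)
member 10 (5-6): L=3.8777, (cx,cy)=(0.2264,-0.9740)
solve A·x = −loads:
  F[0-1] = -1147.3095 N (compression)
  F[0-2] = +3956.4744 N (tension)
  F[1-2] = +1124.6734 N (tension)
  F[1-3] = -614.2534 N (compression)
  F[2-3] = -903.4056 N (compression)
  F[2-4] = +4532.3092 N (tension)
  F[3-4] = +889.6751 N (tension)
  F[3-5] = -1075.8807 N (compression)
  F[4-5] = +2032.9512 N (tension)
  F[4-6] = +439.6342 N (tension)
  F[5-6] = -1941.6547 N (compression)
  Rx@0 = -3669.7400 N
  Ry@0 = +1110.9017 N
  Ry@6 = +1891.2283 N

-903.406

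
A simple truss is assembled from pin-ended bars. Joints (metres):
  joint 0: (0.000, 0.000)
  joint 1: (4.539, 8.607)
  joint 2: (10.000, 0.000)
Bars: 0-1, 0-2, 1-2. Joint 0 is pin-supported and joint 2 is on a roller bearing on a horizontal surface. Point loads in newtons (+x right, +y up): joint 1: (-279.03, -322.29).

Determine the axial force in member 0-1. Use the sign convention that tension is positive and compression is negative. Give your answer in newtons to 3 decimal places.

N=3 nodes, M=3 members, R=3 reactions → 2N=6, M+R=6
member 0 (0-1): L=9.7305, (cx,cy)=(0.4665,0.8845)
member 1 (0-2): L=10.0000, (cx,cy)=(1.0000,0.0000)
member 2 (1-2): L=10.1933, (cx,cy)=(0.5357,-0.8444)
solve A·x = −loads:
  F[0-1] = -470.4877 N (compression)
  F[0-2] = -59.5613 N (compression)
  F[1-2] = +111.1747 N (tension)
  Rx@0 = +279.0300 N
  Ry@0 = +416.1637 N
  Ry@2 = -93.8737 N

-470.488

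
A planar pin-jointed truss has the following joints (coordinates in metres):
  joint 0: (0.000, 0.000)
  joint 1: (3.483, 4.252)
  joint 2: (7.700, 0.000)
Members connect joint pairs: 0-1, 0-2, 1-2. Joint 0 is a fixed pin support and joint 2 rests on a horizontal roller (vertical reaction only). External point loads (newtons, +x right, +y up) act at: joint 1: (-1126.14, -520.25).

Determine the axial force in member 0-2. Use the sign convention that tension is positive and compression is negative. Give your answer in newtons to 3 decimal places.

-383.353

N=3 nodes, M=3 members, R=3 reactions → 2N=6, M+R=6
member 0 (0-1): L=5.4964, (cx,cy)=(0.6337,0.7736)
member 1 (0-2): L=7.7000, (cx,cy)=(1.0000,0.0000)
member 2 (1-2): L=5.9885, (cx,cy)=(0.7042,-0.7100)
solve A·x = −loads:
  F[0-1] = -1172.1736 N (compression)
  F[0-2] = -383.3529 N (compression)
  F[1-2] = +544.3973 N (tension)
  Rx@0 = +1126.1400 N
  Ry@0 = +906.7846 N
  Ry@2 = -386.5346 N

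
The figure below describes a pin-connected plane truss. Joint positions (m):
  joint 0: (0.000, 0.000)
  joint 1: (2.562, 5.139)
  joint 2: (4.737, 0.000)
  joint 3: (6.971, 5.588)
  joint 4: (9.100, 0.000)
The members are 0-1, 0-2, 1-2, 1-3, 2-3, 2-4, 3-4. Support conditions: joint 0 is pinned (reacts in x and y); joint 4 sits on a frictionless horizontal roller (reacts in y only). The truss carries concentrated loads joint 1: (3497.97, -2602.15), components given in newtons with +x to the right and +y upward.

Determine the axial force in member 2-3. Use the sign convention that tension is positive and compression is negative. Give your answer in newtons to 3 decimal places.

3158.117

N=5 nodes, M=7 members, R=3 reactions → 2N=10, M+R=10
member 0 (0-1): L=5.7422, (cx,cy)=(0.4462,0.8949)
member 1 (0-2): L=4.7370, (cx,cy)=(1.0000,0.0000)
member 2 (1-2): L=5.5803, (cx,cy)=(0.3898,-0.9209)
member 3 (1-3): L=4.4318, (cx,cy)=(0.9949,0.1013)
member 4 (2-3): L=6.0180, (cx,cy)=(0.3712,0.9285)
member 5 (2-4): L=4.3630, (cx,cy)=(1.0000,0.0000)
member 6 (3-4): L=5.9798, (cx,cy)=(0.3560,-0.9345)
solve A·x = −loads:
  F[0-1] = +118.2720 N (tension)
  F[0-2] = +3445.2008 N (tension)
  F[1-2] = -3184.2833 N (compression)
  F[1-3] = -2215.4854 N (compression)
  F[2-3] = +3158.1171 N (tension)
  F[2-4] = +1031.7334 N (tension)
  F[3-4] = -2897.8826 N (compression)
  Rx@0 = -3497.9700 N
  Ry@0 = -105.8474 N
  Ry@4 = +2707.9974 N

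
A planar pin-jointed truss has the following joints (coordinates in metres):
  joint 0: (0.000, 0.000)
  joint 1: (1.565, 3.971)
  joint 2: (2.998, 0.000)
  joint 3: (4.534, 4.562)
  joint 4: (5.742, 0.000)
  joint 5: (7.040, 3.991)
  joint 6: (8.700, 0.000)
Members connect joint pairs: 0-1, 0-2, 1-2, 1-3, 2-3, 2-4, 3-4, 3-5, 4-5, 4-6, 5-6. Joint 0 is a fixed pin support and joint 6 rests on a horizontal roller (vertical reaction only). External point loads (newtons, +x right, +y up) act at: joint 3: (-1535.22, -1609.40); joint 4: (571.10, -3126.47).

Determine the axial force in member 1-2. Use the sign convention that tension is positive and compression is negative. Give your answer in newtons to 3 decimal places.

2411.911

N=7 nodes, M=11 members, R=3 reactions → 2N=14, M+R=14
member 0 (0-1): L=4.2683, (cx,cy)=(0.3667,0.9304)
member 1 (0-2): L=2.9980, (cx,cy)=(1.0000,0.0000)
member 2 (1-2): L=4.2217, (cx,cy)=(0.3394,-0.9406)
member 3 (1-3): L=3.0272, (cx,cy)=(0.9808,0.1952)
member 4 (2-3): L=4.8136, (cx,cy)=(0.3191,0.9477)
member 5 (2-4): L=2.7440, (cx,cy)=(1.0000,0.0000)
member 6 (3-4): L=4.7192, (cx,cy)=(0.2560,-0.9667)
member 7 (3-5): L=2.5702, (cx,cy)=(0.9750,-0.2222)
member 8 (4-5): L=4.1968, (cx,cy)=(0.3093,0.9510)
member 9 (4-6): L=2.9580, (cx,cy)=(1.0000,0.0000)
member 10 (5-6): L=4.3225, (cx,cy)=(0.3840,-0.9233)
solve A·x = −loads:
  F[0-1] = -2836.2093 N (compression)
  F[0-2] = +75.8037 N (tension)
  F[1-2] = +2411.9111 N (tension)
  F[1-3] = -1895.0896 N (compression)
  F[2-3] = -2393.8524 N (compression)
  F[2-4] = +1658.3665 N (tension)
  F[3-4] = +1405.8525 N (tension)
  F[3-5] = -1484.2184 N (compression)
  F[4-5] = +1858.5831 N (tension)
  F[4-6] = +872.2957 N (tension)
  F[5-6] = -2271.3648 N (compression)
  Rx@0 = +964.1200 N
  Ry@0 = +2638.6819 N
  Ry@6 = +2097.1881 N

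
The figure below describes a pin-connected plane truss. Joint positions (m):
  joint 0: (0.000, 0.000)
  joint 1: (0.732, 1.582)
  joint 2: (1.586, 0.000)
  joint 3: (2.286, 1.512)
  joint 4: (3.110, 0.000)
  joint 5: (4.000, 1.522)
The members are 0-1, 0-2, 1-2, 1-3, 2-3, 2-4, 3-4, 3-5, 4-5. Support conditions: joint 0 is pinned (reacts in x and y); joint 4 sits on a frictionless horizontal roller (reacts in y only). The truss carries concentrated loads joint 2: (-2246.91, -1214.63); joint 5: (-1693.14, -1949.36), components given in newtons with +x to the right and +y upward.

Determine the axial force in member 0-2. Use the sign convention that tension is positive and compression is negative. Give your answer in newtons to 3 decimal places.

N=6 nodes, M=9 members, R=3 reactions → 2N=12, M+R=12
member 0 (0-1): L=1.7431, (cx,cy)=(0.4199,0.9076)
member 1 (0-2): L=1.5860, (cx,cy)=(1.0000,0.0000)
member 2 (1-2): L=1.7978, (cx,cy)=(0.4750,-0.8800)
member 3 (1-3): L=1.5556, (cx,cy)=(0.9990,-0.0450)
member 4 (2-3): L=1.6662, (cx,cy)=(0.4201,0.9075)
member 5 (2-4): L=1.5240, (cx,cy)=(1.0000,0.0000)
member 6 (3-4): L=1.7220, (cx,cy)=(0.4785,-0.8781)
member 7 (3-5): L=1.7140, (cx,cy)=(1.0000,0.0058)
member 8 (4-5): L=1.7631, (cx,cy)=(0.5048,0.8632)
solve A·x = −loads:
  F[0-1] = -954.1632 N (compression)
  F[0-2] = -3539.3672 N (compression)
  F[1-2] = +1029.6218 N (tension)
  F[1-3] = -890.6846 N (compression)
  F[2-3] = +340.0600 N (tension)
  F[2-4] = -946.2249 N (compression)
  F[3-4] = -400.7779 N (compression)
  F[3-5] = -555.1417 N (compression)
  F[4-5] = -2254.4288 N (compression)
  Rx@0 = +3940.0500 N
  Ry@0 = +865.9565 N
  Ry@4 = +2298.0335 N

-3539.367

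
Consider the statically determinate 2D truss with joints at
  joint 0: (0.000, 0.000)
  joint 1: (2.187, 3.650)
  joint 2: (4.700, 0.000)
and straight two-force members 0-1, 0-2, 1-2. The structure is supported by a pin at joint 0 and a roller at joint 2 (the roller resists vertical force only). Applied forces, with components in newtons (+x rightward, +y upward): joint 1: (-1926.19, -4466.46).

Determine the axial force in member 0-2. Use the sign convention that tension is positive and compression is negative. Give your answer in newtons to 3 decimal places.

401.019

N=3 nodes, M=3 members, R=3 reactions → 2N=6, M+R=6
member 0 (0-1): L=4.2551, (cx,cy)=(0.5140,0.8578)
member 1 (0-2): L=4.7000, (cx,cy)=(1.0000,0.0000)
member 2 (1-2): L=4.4314, (cx,cy)=(0.5671,-0.8237)
solve A·x = −loads:
  F[0-1] = -4527.8437 N (compression)
  F[0-2] = +401.0186 N (tension)
  F[1-2] = -707.1589 N (compression)
  Rx@0 = +1926.1900 N
  Ry@0 = +3884.0016 N
  Ry@2 = +582.4584 N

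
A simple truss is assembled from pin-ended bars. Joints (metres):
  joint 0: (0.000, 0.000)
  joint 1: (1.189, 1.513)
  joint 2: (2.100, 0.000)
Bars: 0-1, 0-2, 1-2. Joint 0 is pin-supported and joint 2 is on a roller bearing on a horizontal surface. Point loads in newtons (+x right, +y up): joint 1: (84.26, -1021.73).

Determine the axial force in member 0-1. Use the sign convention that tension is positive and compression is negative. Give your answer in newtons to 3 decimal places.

-486.514

N=3 nodes, M=3 members, R=3 reactions → 2N=6, M+R=6
member 0 (0-1): L=1.9243, (cx,cy)=(0.6179,0.7863)
member 1 (0-2): L=2.1000, (cx,cy)=(1.0000,0.0000)
member 2 (1-2): L=1.7661, (cx,cy)=(0.5158,-0.8567)
solve A·x = −loads:
  F[0-1] = -486.5144 N (compression)
  F[0-2] = +384.8726 N (tension)
  F[1-2] = -746.1266 N (compression)
  Rx@0 = -84.2600 N
  Ry@0 = +382.5289 N
  Ry@2 = +639.2011 N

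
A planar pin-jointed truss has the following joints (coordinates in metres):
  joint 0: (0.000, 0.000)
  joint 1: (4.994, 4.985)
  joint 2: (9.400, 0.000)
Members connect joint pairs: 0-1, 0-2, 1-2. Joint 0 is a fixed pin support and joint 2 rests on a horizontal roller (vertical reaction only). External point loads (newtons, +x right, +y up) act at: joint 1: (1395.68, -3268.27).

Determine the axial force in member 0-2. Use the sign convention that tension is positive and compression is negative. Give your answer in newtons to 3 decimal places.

N=3 nodes, M=3 members, R=3 reactions → 2N=6, M+R=6
member 0 (0-1): L=7.0562, (cx,cy)=(0.7077,0.7065)
member 1 (0-2): L=9.4000, (cx,cy)=(1.0000,0.0000)
member 2 (1-2): L=6.6530, (cx,cy)=(0.6623,-0.7493)
solve A·x = −loads:
  F[0-1] = -1120.7273 N (compression)
  F[0-2] = +2188.8683 N (tension)
  F[1-2] = -3305.1856 N (compression)
  Rx@0 = -1395.6800 N
  Ry@0 = +791.7588 N
  Ry@2 = +2476.5112 N

2188.868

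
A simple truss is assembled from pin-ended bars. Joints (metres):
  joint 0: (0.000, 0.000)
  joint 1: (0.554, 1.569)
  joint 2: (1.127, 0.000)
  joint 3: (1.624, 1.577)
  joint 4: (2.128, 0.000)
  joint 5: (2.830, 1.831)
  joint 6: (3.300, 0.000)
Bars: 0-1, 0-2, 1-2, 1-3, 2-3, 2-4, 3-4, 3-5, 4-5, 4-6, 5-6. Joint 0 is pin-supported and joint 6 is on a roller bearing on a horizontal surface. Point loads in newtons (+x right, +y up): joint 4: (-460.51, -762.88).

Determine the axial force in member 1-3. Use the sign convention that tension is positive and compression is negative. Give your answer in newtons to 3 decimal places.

-194.088

N=7 nodes, M=11 members, R=3 reactions → 2N=14, M+R=14
member 0 (0-1): L=1.6639, (cx,cy)=(0.3329,0.9429)
member 1 (0-2): L=1.1270, (cx,cy)=(1.0000,0.0000)
member 2 (1-2): L=1.6704, (cx,cy)=(0.3430,-0.9393)
member 3 (1-3): L=1.0700, (cx,cy)=(1.0000,0.0075)
member 4 (2-3): L=1.6535, (cx,cy)=(0.3006,0.9538)
member 5 (2-4): L=1.0010, (cx,cy)=(1.0000,0.0000)
member 6 (3-4): L=1.6556, (cx,cy)=(0.3044,-0.9525)
member 7 (3-5): L=1.2325, (cx,cy)=(0.9785,0.2061)
member 8 (4-5): L=1.9610, (cx,cy)=(0.3580,0.9337)
member 9 (4-6): L=1.1720, (cx,cy)=(1.0000,0.0000)
member 10 (5-6): L=1.8904, (cx,cy)=(0.2486,-0.9686)
solve A·x = −loads:
  F[0-1] = -287.3314 N (compression)
  F[0-2] = -364.8442 N (compression)
  F[1-2] = +286.8956 N (tension)
  F[1-3] = -194.0881 N (compression)
  F[2-3] = -282.5532 N (compression)
  F[2-4] = -181.4971 N (compression)
  F[3-4] = +208.6988 N (tension)
  F[3-5] = -350.0609 N (compression)
  F[4-5] = +604.1245 N (tension)
  F[4-6] = +126.2768 N (tension)
  F[5-6] = -507.8905 N (compression)
  Rx@0 = +460.5100 N
  Ry@0 = +270.9380 N
  Ry@6 = +491.9420 N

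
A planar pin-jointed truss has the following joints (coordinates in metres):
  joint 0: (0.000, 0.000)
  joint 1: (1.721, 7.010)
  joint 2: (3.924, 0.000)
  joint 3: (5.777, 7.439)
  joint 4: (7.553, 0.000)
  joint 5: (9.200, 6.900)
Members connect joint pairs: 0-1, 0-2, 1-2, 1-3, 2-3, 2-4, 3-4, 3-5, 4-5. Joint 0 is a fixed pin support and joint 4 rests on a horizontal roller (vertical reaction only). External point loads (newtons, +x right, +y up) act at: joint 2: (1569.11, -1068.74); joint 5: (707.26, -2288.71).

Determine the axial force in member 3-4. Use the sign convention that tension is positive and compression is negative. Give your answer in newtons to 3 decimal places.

-1943.805

N=6 nodes, M=9 members, R=3 reactions → 2N=12, M+R=12
member 0 (0-1): L=7.2182, (cx,cy)=(0.2384,0.9712)
member 1 (0-2): L=3.9240, (cx,cy)=(1.0000,0.0000)
member 2 (1-2): L=7.3480, (cx,cy)=(0.2998,-0.9540)
member 3 (1-3): L=4.0786, (cx,cy)=(0.9945,0.1052)
member 4 (2-3): L=7.6663, (cx,cy)=(0.2417,0.9703)
member 5 (2-4): L=3.6290, (cx,cy)=(1.0000,0.0000)
member 6 (3-4): L=7.6481, (cx,cy)=(0.2322,-0.9727)
member 7 (3-5): L=3.4652, (cx,cy)=(0.9878,-0.1555)
member 8 (4-5): L=7.0938, (cx,cy)=(0.2322,0.9727)
solve A·x = −loads:
  F[0-1] = +650.4468 N (tension)
  F[0-2] = +2121.2865 N (tension)
  F[1-2] = -624.2053 N (compression)
  F[1-3] = +344.1348 N (tension)
  F[2-3] = +1715.0848 N (tension)
  F[2-4] = -49.5136 N (compression)
  F[3-4] = -1943.8047 N (compression)
  F[3-5] = +1223.0418 N (tension)
  F[4-5] = -2157.4215 N (compression)
  Rx@0 = -2276.3700 N
  Ry@0 = -631.6883 N
  Ry@4 = +3989.1383 N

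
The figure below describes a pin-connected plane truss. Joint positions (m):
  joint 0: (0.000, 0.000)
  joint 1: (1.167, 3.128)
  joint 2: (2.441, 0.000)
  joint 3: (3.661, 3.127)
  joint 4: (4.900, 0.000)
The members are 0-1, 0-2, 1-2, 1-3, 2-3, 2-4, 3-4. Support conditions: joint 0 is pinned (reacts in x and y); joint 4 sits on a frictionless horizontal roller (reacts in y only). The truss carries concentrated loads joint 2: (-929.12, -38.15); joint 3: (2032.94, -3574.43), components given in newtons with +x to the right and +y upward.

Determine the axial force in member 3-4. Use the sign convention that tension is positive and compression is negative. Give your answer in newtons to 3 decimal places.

-4288.525

N=5 nodes, M=7 members, R=3 reactions → 2N=10, M+R=10
member 0 (0-1): L=3.3386, (cx,cy)=(0.3495,0.9369)
member 1 (0-2): L=2.4410, (cx,cy)=(1.0000,0.0000)
member 2 (1-2): L=3.3775, (cx,cy)=(0.3772,-0.9261)
member 3 (1-3): L=2.4940, (cx,cy)=(1.0000,-0.0004)
member 4 (2-3): L=3.3566, (cx,cy)=(0.3635,0.9316)
member 5 (2-4): L=2.4590, (cx,cy)=(1.0000,0.0000)
member 6 (3-4): L=3.3635, (cx,cy)=(0.3684,-0.9297)
solve A·x = −loads:
  F[0-1] = +399.5890 N (tension)
  F[0-2] = +964.1447 N (tension)
  F[1-2] = -404.3701 N (compression)
  F[1-3] = +292.2049 N (tension)
  F[2-3] = +442.9437 N (tension)
  F[2-4] = +1579.7398 N (tension)
  F[3-4] = -4288.5250 N (compression)
  Rx@0 = -1103.8200 N
  Ry@0 = -374.3824 N
  Ry@4 = +3986.9624 N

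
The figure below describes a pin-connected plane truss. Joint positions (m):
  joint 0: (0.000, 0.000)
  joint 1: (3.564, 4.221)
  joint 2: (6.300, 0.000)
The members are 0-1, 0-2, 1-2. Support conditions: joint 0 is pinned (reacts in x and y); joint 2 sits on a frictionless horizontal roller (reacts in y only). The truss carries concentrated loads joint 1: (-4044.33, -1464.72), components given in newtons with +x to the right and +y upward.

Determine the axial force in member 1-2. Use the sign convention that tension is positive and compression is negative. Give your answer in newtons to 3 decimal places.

2241.691

N=3 nodes, M=3 members, R=3 reactions → 2N=6, M+R=6
member 0 (0-1): L=5.5244, (cx,cy)=(0.6451,0.7641)
member 1 (0-2): L=6.3000, (cx,cy)=(1.0000,0.0000)
member 2 (1-2): L=5.0302, (cx,cy)=(0.5439,-0.8391)
solve A·x = −loads:
  F[0-1] = -4378.9539 N (compression)
  F[0-2] = -1219.2980 N (compression)
  F[1-2] = +2241.6913 N (tension)
  Rx@0 = +4044.3300 N
  Ry@0 = +3345.8081 N
  Ry@2 = -1881.0881 N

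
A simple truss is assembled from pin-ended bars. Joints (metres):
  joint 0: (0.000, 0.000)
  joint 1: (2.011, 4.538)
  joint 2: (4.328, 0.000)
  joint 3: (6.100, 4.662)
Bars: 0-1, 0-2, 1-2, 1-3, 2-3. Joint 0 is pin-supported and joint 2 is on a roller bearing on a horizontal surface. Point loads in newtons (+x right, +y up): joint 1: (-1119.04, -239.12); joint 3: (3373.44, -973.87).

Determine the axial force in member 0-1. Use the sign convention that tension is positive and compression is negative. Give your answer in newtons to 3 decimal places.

2987.311

N=4 nodes, M=5 members, R=3 reactions → 2N=8, M+R=8
member 0 (0-1): L=4.9636, (cx,cy)=(0.4051,0.9143)
member 1 (0-2): L=4.3280, (cx,cy)=(1.0000,0.0000)
member 2 (1-2): L=5.0953, (cx,cy)=(0.4547,-0.8906)
member 3 (1-3): L=4.0909, (cx,cy)=(0.9995,0.0303)
member 4 (2-3): L=4.9874, (cx,cy)=(0.3553,0.9348)
solve A·x = −loads:
  F[0-1] = +2987.3110 N (tension)
  F[0-2] = +1044.0984 N (tension)
  F[1-2] = -3206.0814 N (compression)
  F[1-3] = +3788.9972 N (tension)
  F[2-3] = -1164.7120 N (compression)
  Rx@0 = -2254.4000 N
  Ry@0 = -2731.1530 N
  Ry@2 = +3944.1430 N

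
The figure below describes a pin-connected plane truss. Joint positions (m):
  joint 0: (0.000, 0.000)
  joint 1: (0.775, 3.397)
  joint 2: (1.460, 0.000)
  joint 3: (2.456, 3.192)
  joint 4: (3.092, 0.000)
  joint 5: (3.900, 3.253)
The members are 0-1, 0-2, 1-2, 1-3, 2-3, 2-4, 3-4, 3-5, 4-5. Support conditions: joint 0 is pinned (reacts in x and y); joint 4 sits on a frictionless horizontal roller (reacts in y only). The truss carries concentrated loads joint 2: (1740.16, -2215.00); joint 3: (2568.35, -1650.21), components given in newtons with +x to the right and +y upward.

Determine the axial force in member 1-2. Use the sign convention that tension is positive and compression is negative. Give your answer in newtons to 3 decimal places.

-1228.524

N=6 nodes, M=9 members, R=3 reactions → 2N=12, M+R=12
member 0 (0-1): L=3.4843, (cx,cy)=(0.2224,0.9749)
member 1 (0-2): L=1.4600, (cx,cy)=(1.0000,0.0000)
member 2 (1-2): L=3.4654, (cx,cy)=(0.1977,-0.9803)
member 3 (1-3): L=1.6935, (cx,cy)=(0.9926,-0.1211)
member 4 (2-3): L=3.3438, (cx,cy)=(0.2979,0.9546)
member 5 (2-4): L=1.6320, (cx,cy)=(1.0000,0.0000)
member 6 (3-4): L=3.2547, (cx,cy)=(0.1954,-0.9807)
member 7 (3-5): L=1.4453, (cx,cy)=(0.9991,0.0422)
member 8 (4-5): L=3.3518, (cx,cy)=(0.2411,0.9705)
solve A·x = −loads:
  F[0-1] = +1172.2372 N (tension)
  F[0-2] = +4047.7724 N (tension)
  F[1-2] = -1228.5244 N (compression)
  F[1-3] = +507.3105 N (tension)
  F[2-3] = +3581.8738 N (tension)
  F[2-4] = +997.8509 N (tension)
  F[3-4] = -5106.5242 N (compression)
  F[3-5] = -0.0000 N (tension)
  F[4-5] = -0.0000 N (tension)
  Rx@0 = -4308.5100 N
  Ry@0 = -1142.8718 N
  Ry@4 = +5008.0818 N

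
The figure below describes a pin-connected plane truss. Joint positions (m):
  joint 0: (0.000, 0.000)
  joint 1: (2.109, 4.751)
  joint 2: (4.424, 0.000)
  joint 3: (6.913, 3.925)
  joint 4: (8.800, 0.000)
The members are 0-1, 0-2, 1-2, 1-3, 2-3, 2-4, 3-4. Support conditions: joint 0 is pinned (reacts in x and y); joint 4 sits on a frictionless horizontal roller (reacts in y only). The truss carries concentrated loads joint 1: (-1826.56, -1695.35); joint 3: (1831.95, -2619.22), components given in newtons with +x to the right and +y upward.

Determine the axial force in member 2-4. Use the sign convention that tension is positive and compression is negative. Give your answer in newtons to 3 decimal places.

1103.276

N=5 nodes, M=7 members, R=3 reactions → 2N=10, M+R=10
member 0 (0-1): L=5.1981, (cx,cy)=(0.4057,0.9140)
member 1 (0-2): L=4.4240, (cx,cy)=(1.0000,0.0000)
member 2 (1-2): L=5.2850, (cx,cy)=(0.4380,-0.8990)
member 3 (1-3): L=4.8745, (cx,cy)=(0.9855,-0.1695)
member 4 (2-3): L=4.6477, (cx,cy)=(0.5355,0.8445)
member 5 (2-4): L=4.3760, (cx,cy)=(1.0000,0.0000)
member 6 (3-4): L=4.3550, (cx,cy)=(0.4333,-0.9013)
solve A·x = −loads:
  F[0-1] = -2209.7867 N (compression)
  F[0-2] = +901.9621 N (tension)
  F[1-2] = +199.6972 N (tension)
  F[1-3] = +854.8772 N (tension)
  F[2-3] = -212.5723 N (compression)
  F[2-4] = +1103.2765 N (tension)
  F[3-4] = -2546.2723 N (compression)
  Rx@0 = -5.3900 N
  Ry@0 = +2019.7316 N
  Ry@4 = +2294.8384 N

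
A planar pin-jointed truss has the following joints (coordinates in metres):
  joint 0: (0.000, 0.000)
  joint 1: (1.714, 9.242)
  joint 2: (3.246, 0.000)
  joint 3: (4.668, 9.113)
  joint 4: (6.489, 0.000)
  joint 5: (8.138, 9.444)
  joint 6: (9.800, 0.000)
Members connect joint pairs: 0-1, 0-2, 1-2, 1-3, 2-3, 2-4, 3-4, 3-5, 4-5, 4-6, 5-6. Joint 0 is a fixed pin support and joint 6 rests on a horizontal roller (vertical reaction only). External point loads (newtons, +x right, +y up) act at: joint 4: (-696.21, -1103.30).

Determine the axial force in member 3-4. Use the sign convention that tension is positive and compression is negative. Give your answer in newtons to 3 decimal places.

354.791

N=7 nodes, M=11 members, R=3 reactions → 2N=14, M+R=14
member 0 (0-1): L=9.3996, (cx,cy)=(0.1823,0.9832)
member 1 (0-2): L=3.2460, (cx,cy)=(1.0000,0.0000)
member 2 (1-2): L=9.3681, (cx,cy)=(0.1635,-0.9865)
member 3 (1-3): L=2.9568, (cx,cy)=(0.9990,-0.0436)
member 4 (2-3): L=9.2233, (cx,cy)=(0.1542,0.9880)
member 5 (2-4): L=3.2430, (cx,cy)=(1.0000,0.0000)
member 6 (3-4): L=9.2932, (cx,cy)=(0.1960,-0.9806)
member 7 (3-5): L=3.4858, (cx,cy)=(0.9955,0.0950)
member 8 (4-5): L=9.5869, (cx,cy)=(0.1720,0.9851)
member 9 (4-6): L=3.3110, (cx,cy)=(1.0000,0.0000)
member 10 (5-6): L=9.5891, (cx,cy)=(0.1733,-0.9849)
solve A·x = −loads:
  F[0-1] = -379.1140 N (compression)
  F[0-2] = -627.0792 N (compression)
  F[1-2] = +383.6819 N (tension)
  F[1-3] = -132.0013 N (compression)
  F[2-3] = -383.0972 N (compression)
  F[2-4] = -505.2703 N (compression)
  F[3-4] = +354.7907 N (tension)
  F[3-5] = -261.6434 N (compression)
  F[4-5] = +766.8160 N (tension)
  F[4-6] = +128.5643 N (tension)
  F[5-6] = -741.7686 N (compression)
  Rx@0 = +696.2100 N
  Ry@0 = +372.7578 N
  Ry@6 = +730.5422 N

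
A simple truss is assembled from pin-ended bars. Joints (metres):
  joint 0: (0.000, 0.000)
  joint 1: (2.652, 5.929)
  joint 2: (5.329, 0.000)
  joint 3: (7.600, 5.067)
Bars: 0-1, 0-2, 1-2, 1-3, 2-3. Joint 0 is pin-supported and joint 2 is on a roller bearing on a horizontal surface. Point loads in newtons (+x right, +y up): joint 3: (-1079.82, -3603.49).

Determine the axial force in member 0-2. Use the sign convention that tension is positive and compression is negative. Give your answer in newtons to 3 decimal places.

-1307.460

N=4 nodes, M=5 members, R=3 reactions → 2N=8, M+R=8
member 0 (0-1): L=6.4951, (cx,cy)=(0.4083,0.9128)
member 1 (0-2): L=5.3290, (cx,cy)=(1.0000,0.0000)
member 2 (1-2): L=6.5053, (cx,cy)=(0.4115,-0.9114)
member 3 (1-3): L=5.0225, (cx,cy)=(0.9852,-0.1716)
member 4 (2-3): L=5.5527, (cx,cy)=(0.4090,0.9125)
solve A·x = −loads:
  F[0-1] = +557.5193 N (tension)
  F[0-2] = -1307.4600 N (compression)
  F[1-2] = -653.2988 N (compression)
  F[1-3] = +503.9556 N (tension)
  F[2-3] = -3854.0872 N (compression)
  Rx@0 = +1079.8200 N
  Ry@0 = -508.9281 N
  Ry@2 = +4112.4181 N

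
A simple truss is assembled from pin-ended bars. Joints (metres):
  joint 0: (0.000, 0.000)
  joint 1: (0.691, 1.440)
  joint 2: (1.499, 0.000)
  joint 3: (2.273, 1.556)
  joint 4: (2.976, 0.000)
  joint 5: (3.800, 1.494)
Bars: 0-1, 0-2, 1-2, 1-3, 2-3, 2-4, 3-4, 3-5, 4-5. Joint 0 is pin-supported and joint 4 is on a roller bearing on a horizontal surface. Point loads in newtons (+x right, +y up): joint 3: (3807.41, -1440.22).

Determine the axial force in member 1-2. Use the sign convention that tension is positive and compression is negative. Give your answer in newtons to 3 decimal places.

N=6 nodes, M=9 members, R=3 reactions → 2N=12, M+R=12
member 0 (0-1): L=1.5972, (cx,cy)=(0.4326,0.9016)
member 1 (0-2): L=1.4990, (cx,cy)=(1.0000,0.0000)
member 2 (1-2): L=1.6512, (cx,cy)=(0.4893,-0.8721)
member 3 (1-3): L=1.5862, (cx,cy)=(0.9973,0.0731)
member 4 (2-3): L=1.7379, (cx,cy)=(0.4454,0.8953)
member 5 (2-4): L=1.4770, (cx,cy)=(1.0000,0.0000)
member 6 (3-4): L=1.7074, (cx,cy)=(0.4117,-0.9113)
member 7 (3-5): L=1.5283, (cx,cy)=(0.9992,-0.0406)
member 8 (4-5): L=1.7062, (cx,cy)=(0.4830,0.8756)
solve A·x = −loads:
  F[0-1] = +1830.6793 N (tension)
  F[0-2] = +3015.4045 N (tension)
  F[1-2] = -1753.8125 N (compression)
  F[1-3] = +1654.6479 N (tension)
  F[2-3] = +1708.2637 N (tension)
  F[2-4] = +1396.3807 N (tension)
  F[3-4] = -3391.5131 N (compression)
  F[3-5] = -0.0000 N (compression)
  F[4-5] = +0.0000 N (tension)
  Rx@0 = -3807.4100 N
  Ry@0 = -1650.4890 N
  Ry@4 = +3090.7090 N

-1753.813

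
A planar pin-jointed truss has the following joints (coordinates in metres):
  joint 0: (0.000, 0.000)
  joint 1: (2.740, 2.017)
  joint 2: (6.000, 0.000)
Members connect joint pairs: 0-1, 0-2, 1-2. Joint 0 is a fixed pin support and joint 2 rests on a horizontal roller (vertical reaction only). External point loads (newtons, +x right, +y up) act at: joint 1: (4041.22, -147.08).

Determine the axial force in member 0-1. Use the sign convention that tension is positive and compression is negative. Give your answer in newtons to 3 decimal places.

N=3 nodes, M=3 members, R=3 reactions → 2N=6, M+R=6
member 0 (0-1): L=3.4023, (cx,cy)=(0.8053,0.5928)
member 1 (0-2): L=6.0000, (cx,cy)=(1.0000,0.0000)
member 2 (1-2): L=3.8335, (cx,cy)=(0.8504,-0.5261)
solve A·x = −loads:
  F[0-1] = +2156.7975 N (tension)
  F[0-2] = +2304.2882 N (tension)
  F[1-2] = -2709.6746 N (compression)
  Rx@0 = -4041.2200 N
  Ry@0 = -1278.6100 N
  Ry@2 = +1425.6900 N

2156.798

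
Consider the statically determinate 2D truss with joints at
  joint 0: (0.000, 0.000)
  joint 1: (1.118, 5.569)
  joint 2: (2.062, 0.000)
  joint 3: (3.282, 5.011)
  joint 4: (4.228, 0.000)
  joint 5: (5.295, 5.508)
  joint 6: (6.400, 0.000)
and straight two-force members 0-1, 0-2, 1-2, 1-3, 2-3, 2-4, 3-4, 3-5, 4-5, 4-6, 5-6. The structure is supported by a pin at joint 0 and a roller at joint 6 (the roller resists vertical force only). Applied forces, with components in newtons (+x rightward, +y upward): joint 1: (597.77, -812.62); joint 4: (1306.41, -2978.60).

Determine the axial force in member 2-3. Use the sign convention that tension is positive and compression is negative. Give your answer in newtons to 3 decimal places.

N=7 nodes, M=11 members, R=3 reactions → 2N=14, M+R=14
member 0 (0-1): L=5.6801, (cx,cy)=(0.1968,0.9804)
member 1 (0-2): L=2.0620, (cx,cy)=(1.0000,0.0000)
member 2 (1-2): L=5.6484, (cx,cy)=(0.1671,-0.9859)
member 3 (1-3): L=2.2348, (cx,cy)=(0.9683,-0.2497)
member 4 (2-3): L=5.1574, (cx,cy)=(0.2366,0.9716)
member 5 (2-4): L=2.1660, (cx,cy)=(1.0000,0.0000)
member 6 (3-4): L=5.0995, (cx,cy)=(0.1855,-0.9826)
member 7 (3-5): L=2.0734, (cx,cy)=(0.9708,0.2397)
member 8 (4-5): L=5.6104, (cx,cy)=(0.1902,0.9817)
member 9 (4-6): L=2.1720, (cx,cy)=(1.0000,0.0000)
member 10 (5-6): L=5.6177, (cx,cy)=(0.1967,-0.9805)
solve A·x = −loads:
  F[0-1] = -1184.5464 N (compression)
  F[0-2] = +2137.3308 N (tension)
  F[1-2] = +597.1443 N (tension)
  F[1-3] = -961.1626 N (compression)
  F[2-3] = -605.9436 N (compression)
  F[2-4] = +2380.4676 N (tension)
  F[3-4] = +81.2634 N (tension)
  F[3-5] = -1121.8368 N (compression)
  F[4-5] = +2952.6364 N (tension)
  F[4-6] = +527.5925 N (tension)
  F[5-6] = -2682.2455 N (compression)
  Rx@0 = -1904.1800 N
  Ry@0 = +1161.3745 N
  Ry@6 = +2629.8455 N

-605.944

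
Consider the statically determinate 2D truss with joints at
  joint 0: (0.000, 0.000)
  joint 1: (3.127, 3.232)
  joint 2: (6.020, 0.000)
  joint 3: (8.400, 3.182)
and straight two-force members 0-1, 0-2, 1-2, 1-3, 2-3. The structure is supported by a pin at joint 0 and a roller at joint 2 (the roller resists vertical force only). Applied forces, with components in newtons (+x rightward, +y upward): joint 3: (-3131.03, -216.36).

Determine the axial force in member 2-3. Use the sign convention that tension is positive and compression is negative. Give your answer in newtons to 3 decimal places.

-305.096

N=4 nodes, M=5 members, R=3 reactions → 2N=8, M+R=8
member 0 (0-1): L=4.4971, (cx,cy)=(0.6953,0.7187)
member 1 (0-2): L=6.0200, (cx,cy)=(1.0000,0.0000)
member 2 (1-2): L=4.3377, (cx,cy)=(0.6669,-0.7451)
member 3 (1-3): L=5.2732, (cx,cy)=(1.0000,-0.0095)
member 4 (2-3): L=3.9736, (cx,cy)=(0.5990,0.8008)
solve A·x = −loads:
  F[0-1] = -2183.7609 N (compression)
  F[0-2] = -1612.5819 N (compression)
  F[1-2] = +2143.8548 N (tension)
  F[1-3] = -2948.4242 N (compression)
  F[2-3] = -305.0964 N (compression)
  Rx@0 = +3131.0300 N
  Ry@0 = +1569.4353 N
  Ry@2 = -1353.0753 N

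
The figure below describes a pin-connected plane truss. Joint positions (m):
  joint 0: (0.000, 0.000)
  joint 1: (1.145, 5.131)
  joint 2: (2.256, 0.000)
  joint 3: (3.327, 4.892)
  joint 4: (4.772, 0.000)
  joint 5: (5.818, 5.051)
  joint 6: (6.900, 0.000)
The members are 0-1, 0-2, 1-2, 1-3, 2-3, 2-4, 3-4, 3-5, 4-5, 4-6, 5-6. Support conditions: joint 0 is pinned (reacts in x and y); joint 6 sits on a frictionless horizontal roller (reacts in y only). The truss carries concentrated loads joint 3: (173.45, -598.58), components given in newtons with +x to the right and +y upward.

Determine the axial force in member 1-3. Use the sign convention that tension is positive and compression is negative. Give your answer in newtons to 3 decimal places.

-84.715

N=7 nodes, M=11 members, R=3 reactions → 2N=14, M+R=14
member 0 (0-1): L=5.2572, (cx,cy)=(0.2178,0.9760)
member 1 (0-2): L=2.2560, (cx,cy)=(1.0000,0.0000)
member 2 (1-2): L=5.2499, (cx,cy)=(0.2116,-0.9774)
member 3 (1-3): L=2.1951, (cx,cy)=(0.9941,-0.1089)
member 4 (2-3): L=5.0079, (cx,cy)=(0.2139,0.9769)
member 5 (2-4): L=2.5160, (cx,cy)=(1.0000,0.0000)
member 6 (3-4): L=5.1009, (cx,cy)=(0.2833,-0.9590)
member 7 (3-5): L=2.4961, (cx,cy)=(0.9980,0.0637)
member 8 (4-5): L=5.1582, (cx,cy)=(0.2028,0.9792)
member 9 (4-6): L=2.1280, (cx,cy)=(1.0000,0.0000)
member 10 (5-6): L=5.1656, (cx,cy)=(0.2095,-0.9778)
solve A·x = −loads:
  F[0-1] = -191.5860 N (compression)
  F[0-2] = +215.1767 N (tension)
  F[1-2] = +200.7576 N (tension)
  F[1-3] = -84.7153 N (compression)
  F[2-3] = -200.8579 N (compression)
  F[2-4] = +300.6178 N (tension)
  F[3-4] = -440.8692 N (compression)
  F[3-5] = -176.0858 N (compression)
  F[4-5] = +431.7809 N (tension)
  F[4-6] = +88.1694 N (tension)
  F[5-6] = -420.9309 N (compression)
  Rx@0 = -173.4500 N
  Ry@0 = +186.9868 N
  Ry@6 = +411.5932 N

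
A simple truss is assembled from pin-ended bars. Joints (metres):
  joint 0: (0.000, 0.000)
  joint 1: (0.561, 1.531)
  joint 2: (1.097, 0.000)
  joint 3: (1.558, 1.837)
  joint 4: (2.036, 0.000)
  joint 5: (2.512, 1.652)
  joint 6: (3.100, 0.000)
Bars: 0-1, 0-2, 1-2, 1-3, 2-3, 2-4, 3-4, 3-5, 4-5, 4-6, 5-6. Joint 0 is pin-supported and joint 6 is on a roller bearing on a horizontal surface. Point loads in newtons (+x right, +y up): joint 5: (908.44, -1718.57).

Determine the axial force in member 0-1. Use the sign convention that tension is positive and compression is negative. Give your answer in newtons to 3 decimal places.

N=7 nodes, M=11 members, R=3 reactions → 2N=14, M+R=14
member 0 (0-1): L=1.6305, (cx,cy)=(0.3441,0.9389)
member 1 (0-2): L=1.0970, (cx,cy)=(1.0000,0.0000)
member 2 (1-2): L=1.6221, (cx,cy)=(0.3304,-0.9438)
member 3 (1-3): L=1.0429, (cx,cy)=(0.9560,0.2934)
member 4 (2-3): L=1.8940, (cx,cy)=(0.2434,0.9699)
member 5 (2-4): L=0.9390, (cx,cy)=(1.0000,0.0000)
member 6 (3-4): L=1.8982, (cx,cy)=(0.2518,-0.9678)
member 7 (3-5): L=0.9718, (cx,cy)=(0.9817,-0.1904)
member 8 (4-5): L=1.7192, (cx,cy)=(0.2769,0.9609)
member 9 (4-6): L=1.0640, (cx,cy)=(1.0000,0.0000)
member 10 (5-6): L=1.7535, (cx,cy)=(0.3353,-0.9421)
solve A·x = −loads:
  F[0-1] = +168.4188 N (tension)
  F[0-2] = +850.4944 N (tension)
  F[1-2] = -134.2765 N (compression)
  F[1-3] = +107.0255 N (tension)
  F[2-3] = +130.6639 N (tension)
  F[2-4] = +774.3208 N (tension)
  F[3-4] = -200.3885 N (compression)
  F[3-5] = +188.0199 N (tension)
  F[4-5] = +201.8205 N (tension)
  F[4-6] = +667.9803 N (tension)
  F[5-6] = -1992.0406 N (compression)
  Rx@0 = -908.4400 N
  Ry@0 = -158.1367 N
  Ry@6 = +1876.7067 N

168.419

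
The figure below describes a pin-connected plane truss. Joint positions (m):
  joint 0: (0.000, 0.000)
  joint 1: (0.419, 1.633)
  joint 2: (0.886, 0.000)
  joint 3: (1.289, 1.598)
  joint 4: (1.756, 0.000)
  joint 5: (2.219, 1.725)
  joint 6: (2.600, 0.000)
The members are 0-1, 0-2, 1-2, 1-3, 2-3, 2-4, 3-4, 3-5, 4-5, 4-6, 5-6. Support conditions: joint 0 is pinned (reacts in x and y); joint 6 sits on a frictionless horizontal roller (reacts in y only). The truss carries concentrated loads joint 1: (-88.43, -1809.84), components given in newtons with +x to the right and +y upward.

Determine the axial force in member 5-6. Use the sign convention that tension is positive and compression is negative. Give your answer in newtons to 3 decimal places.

N=7 nodes, M=11 members, R=3 reactions → 2N=14, M+R=14
member 0 (0-1): L=1.6859, (cx,cy)=(0.2485,0.9686)
member 1 (0-2): L=0.8860, (cx,cy)=(1.0000,0.0000)
member 2 (1-2): L=1.6985, (cx,cy)=(0.2750,-0.9615)
member 3 (1-3): L=0.8707, (cx,cy)=(0.9992,-0.0402)
member 4 (2-3): L=1.6480, (cx,cy)=(0.2445,0.9696)
member 5 (2-4): L=0.8700, (cx,cy)=(1.0000,0.0000)
member 6 (3-4): L=1.6648, (cx,cy)=(0.2805,-0.9599)
member 7 (3-5): L=0.9386, (cx,cy)=(0.9908,0.1353)
member 8 (4-5): L=1.7861, (cx,cy)=(0.2592,0.9658)
member 9 (4-6): L=0.8440, (cx,cy)=(1.0000,0.0000)
member 10 (5-6): L=1.7666, (cx,cy)=(0.2157,-0.9765)
solve A·x = −loads:
  F[0-1] = -1624.6952 N (compression)
  F[0-2] = +315.3593 N (tension)
  F[1-2] = -235.0967 N (compression)
  F[1-3] = -250.9212 N (compression)
  F[2-3] = +233.1126 N (tension)
  F[2-4] = +193.7145 N (tension)
  F[3-4] = -263.0599 N (compression)
  F[3-5] = -121.0372 N (compression)
  F[4-5] = +261.4356 N (tension)
  F[4-6] = +52.1521 N (tension)
  F[5-6] = -241.8127 N (compression)
  Rx@0 = +88.4300 N
  Ry@0 = +1573.7182 N
  Ry@6 = +236.1218 N

-241.813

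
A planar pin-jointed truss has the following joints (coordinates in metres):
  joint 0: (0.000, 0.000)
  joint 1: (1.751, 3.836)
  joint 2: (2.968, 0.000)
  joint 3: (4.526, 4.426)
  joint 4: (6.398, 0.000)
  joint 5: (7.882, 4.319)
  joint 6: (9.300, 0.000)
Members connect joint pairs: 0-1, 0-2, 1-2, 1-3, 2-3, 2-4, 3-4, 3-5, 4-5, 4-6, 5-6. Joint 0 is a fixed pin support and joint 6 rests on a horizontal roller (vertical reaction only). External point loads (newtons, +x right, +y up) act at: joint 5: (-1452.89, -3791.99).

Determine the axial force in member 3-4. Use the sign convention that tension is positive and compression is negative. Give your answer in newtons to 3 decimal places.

N=7 nodes, M=11 members, R=3 reactions → 2N=14, M+R=14
member 0 (0-1): L=4.2167, (cx,cy)=(0.4152,0.9097)
member 1 (0-2): L=2.9680, (cx,cy)=(1.0000,0.0000)
member 2 (1-2): L=4.0244, (cx,cy)=(0.3024,-0.9532)
member 3 (1-3): L=2.8370, (cx,cy)=(0.9781,0.2080)
member 4 (2-3): L=4.6922, (cx,cy)=(0.3320,0.9433)
member 5 (2-4): L=3.4300, (cx,cy)=(1.0000,0.0000)
member 6 (3-4): L=4.8056, (cx,cy)=(0.3895,-0.9210)
member 7 (3-5): L=3.3577, (cx,cy)=(0.9995,-0.0319)
member 8 (4-5): L=4.5668, (cx,cy)=(0.3250,0.9457)
member 9 (4-6): L=2.9020, (cx,cy)=(1.0000,0.0000)
member 10 (5-6): L=4.5458, (cx,cy)=(0.3119,-0.9501)
solve A·x = −loads:
  F[0-1] = -1377.2682 N (compression)
  F[0-2] = -880.9798 N (compression)
  F[1-2] = +1111.8859 N (tension)
  F[1-3] = -928.4476 N (compression)
  F[2-3] = -1123.5728 N (compression)
  F[2-4] = -171.6709 N (compression)
  F[3-4] = +1423.9250 N (tension)
  F[3-5] = -1836.8348 N (compression)
  F[4-5] = -1386.7008 N (compression)
  F[4-6] = +833.6221 N (tension)
  F[5-6] = -2672.4235 N (compression)
  Rx@0 = +1452.8900 N
  Ry@0 = +1252.9112 N
  Ry@6 = +2539.0788 N

1423.925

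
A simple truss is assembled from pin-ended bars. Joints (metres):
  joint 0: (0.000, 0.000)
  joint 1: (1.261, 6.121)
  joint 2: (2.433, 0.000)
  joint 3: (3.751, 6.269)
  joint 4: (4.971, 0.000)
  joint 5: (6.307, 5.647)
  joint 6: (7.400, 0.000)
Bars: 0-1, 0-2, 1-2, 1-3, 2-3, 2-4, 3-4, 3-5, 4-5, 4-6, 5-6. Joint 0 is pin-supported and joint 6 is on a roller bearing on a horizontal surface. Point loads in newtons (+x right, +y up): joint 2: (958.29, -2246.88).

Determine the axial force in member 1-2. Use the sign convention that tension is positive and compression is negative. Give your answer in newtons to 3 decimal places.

N=7 nodes, M=11 members, R=3 reactions → 2N=14, M+R=14
member 0 (0-1): L=6.2495, (cx,cy)=(0.2018,0.9794)
member 1 (0-2): L=2.4330, (cx,cy)=(1.0000,0.0000)
member 2 (1-2): L=6.2322, (cx,cy)=(0.1881,-0.9822)
member 3 (1-3): L=2.4944, (cx,cy)=(0.9982,0.0593)
member 4 (2-3): L=6.4061, (cx,cy)=(0.2057,0.9786)
member 5 (2-4): L=2.5380, (cx,cy)=(1.0000,0.0000)
member 6 (3-4): L=6.3866, (cx,cy)=(0.1910,-0.9816)
member 7 (3-5): L=2.6306, (cx,cy)=(0.9716,-0.2364)
member 8 (4-5): L=5.8029, (cx,cy)=(0.2302,0.9731)
member 9 (4-6): L=2.4290, (cx,cy)=(1.0000,0.0000)
member 10 (5-6): L=5.7518, (cx,cy)=(0.1900,-0.9818)
solve A·x = −loads:
  F[0-1] = -1539.8133 N (compression)
  F[0-2] = +1268.9855 N (tension)
  F[1-2] = +1499.6691 N (tension)
  F[1-3] = -593.7631 N (compression)
  F[2-3] = +790.8877 N (tension)
  F[2-4] = +429.9974 N (tension)
  F[3-4] = -678.1078 N (compression)
  F[3-5] = -309.2306 N (compression)
  F[4-5] = +683.9953 N (tension)
  F[4-6] = +142.9857 N (tension)
  F[5-6] = -752.4482 N (compression)
  Rx@0 = -958.2900 N
  Ry@0 = +1508.1423 N
  Ry@6 = +738.7377 N

1499.669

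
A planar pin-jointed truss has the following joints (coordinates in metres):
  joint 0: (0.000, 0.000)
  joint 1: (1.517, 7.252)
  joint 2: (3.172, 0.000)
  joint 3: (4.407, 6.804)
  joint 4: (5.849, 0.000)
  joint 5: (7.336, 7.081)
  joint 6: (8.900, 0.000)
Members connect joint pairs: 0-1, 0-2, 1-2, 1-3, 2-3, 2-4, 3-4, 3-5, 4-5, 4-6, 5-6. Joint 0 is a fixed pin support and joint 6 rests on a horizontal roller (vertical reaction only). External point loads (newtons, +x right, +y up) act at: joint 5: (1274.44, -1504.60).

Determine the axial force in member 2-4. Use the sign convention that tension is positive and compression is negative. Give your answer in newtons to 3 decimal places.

788.942

N=7 nodes, M=11 members, R=3 reactions → 2N=14, M+R=14
member 0 (0-1): L=7.4090, (cx,cy)=(0.2048,0.9788)
member 1 (0-2): L=3.1720, (cx,cy)=(1.0000,0.0000)
member 2 (1-2): L=7.4384, (cx,cy)=(0.2225,-0.9749)
member 3 (1-3): L=2.9245, (cx,cy)=(0.9882,-0.1532)
member 4 (2-3): L=6.9152, (cx,cy)=(0.1786,0.9839)
member 5 (2-4): L=2.6770, (cx,cy)=(1.0000,0.0000)
member 6 (3-4): L=6.9551, (cx,cy)=(0.2073,-0.9783)
member 7 (3-5): L=2.9421, (cx,cy)=(0.9956,0.0942)
member 8 (4-5): L=7.2354, (cx,cy)=(0.2055,0.9787)
member 9 (4-6): L=3.0510, (cx,cy)=(1.0000,0.0000)
member 10 (5-6): L=7.2517, (cx,cy)=(0.2157,-0.9765)
solve A·x = −loads:
  F[0-1] = +765.7876 N (tension)
  F[0-2] = +1117.6436 N (tension)
  F[1-2] = -822.8768 N (compression)
  F[1-3] = +343.9399 N (tension)
  F[2-3] = +815.3593 N (tension)
  F[2-4] = +788.9423 N (tension)
  F[3-4] = -705.1451 N (compression)
  F[3-5] = +634.5134 N (tension)
  F[4-5] = +704.8695 N (tension)
  F[4-6] = +497.8833 N (tension)
  F[5-6] = -2308.4932 N (compression)
  Rx@0 = -1274.4400 N
  Ry@0 = -749.5635 N
  Ry@6 = +2254.1635 N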